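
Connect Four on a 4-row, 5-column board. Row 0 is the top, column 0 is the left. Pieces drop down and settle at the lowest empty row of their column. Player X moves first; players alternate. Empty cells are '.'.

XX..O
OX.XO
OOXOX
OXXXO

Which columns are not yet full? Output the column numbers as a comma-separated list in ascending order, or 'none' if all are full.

col 0: top cell = 'X' → FULL
col 1: top cell = 'X' → FULL
col 2: top cell = '.' → open
col 3: top cell = '.' → open
col 4: top cell = 'O' → FULL

Answer: 2,3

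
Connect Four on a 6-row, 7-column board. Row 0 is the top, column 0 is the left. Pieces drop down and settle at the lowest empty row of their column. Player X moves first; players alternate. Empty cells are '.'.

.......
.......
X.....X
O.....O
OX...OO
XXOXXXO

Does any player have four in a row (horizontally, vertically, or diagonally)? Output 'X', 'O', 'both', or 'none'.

none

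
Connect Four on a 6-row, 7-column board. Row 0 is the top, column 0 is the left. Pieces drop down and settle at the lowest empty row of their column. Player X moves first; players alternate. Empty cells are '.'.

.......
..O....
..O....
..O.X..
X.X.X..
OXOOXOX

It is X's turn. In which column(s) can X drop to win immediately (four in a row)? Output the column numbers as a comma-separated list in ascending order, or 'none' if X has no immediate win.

col 0: drop X → no win
col 1: drop X → no win
col 2: drop X → no win
col 3: drop X → no win
col 4: drop X → WIN!
col 5: drop X → no win
col 6: drop X → no win

Answer: 4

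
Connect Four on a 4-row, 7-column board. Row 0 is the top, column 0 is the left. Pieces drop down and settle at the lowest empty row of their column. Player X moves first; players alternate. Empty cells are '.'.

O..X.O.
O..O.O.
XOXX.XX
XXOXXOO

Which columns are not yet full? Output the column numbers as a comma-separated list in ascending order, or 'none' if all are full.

Answer: 1,2,4,6

Derivation:
col 0: top cell = 'O' → FULL
col 1: top cell = '.' → open
col 2: top cell = '.' → open
col 3: top cell = 'X' → FULL
col 4: top cell = '.' → open
col 5: top cell = 'O' → FULL
col 6: top cell = '.' → open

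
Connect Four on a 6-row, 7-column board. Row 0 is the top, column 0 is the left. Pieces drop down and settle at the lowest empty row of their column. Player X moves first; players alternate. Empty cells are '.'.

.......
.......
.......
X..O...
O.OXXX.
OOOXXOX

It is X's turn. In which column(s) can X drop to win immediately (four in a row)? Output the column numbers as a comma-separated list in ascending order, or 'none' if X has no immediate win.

Answer: 6

Derivation:
col 0: drop X → no win
col 1: drop X → no win
col 2: drop X → no win
col 3: drop X → no win
col 4: drop X → no win
col 5: drop X → no win
col 6: drop X → WIN!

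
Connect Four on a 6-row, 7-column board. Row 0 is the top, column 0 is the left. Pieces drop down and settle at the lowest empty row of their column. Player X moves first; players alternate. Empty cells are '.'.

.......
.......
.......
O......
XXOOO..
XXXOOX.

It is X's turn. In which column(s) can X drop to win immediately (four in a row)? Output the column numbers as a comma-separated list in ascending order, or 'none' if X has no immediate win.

col 0: drop X → no win
col 1: drop X → no win
col 2: drop X → no win
col 3: drop X → no win
col 4: drop X → no win
col 5: drop X → no win
col 6: drop X → no win

Answer: none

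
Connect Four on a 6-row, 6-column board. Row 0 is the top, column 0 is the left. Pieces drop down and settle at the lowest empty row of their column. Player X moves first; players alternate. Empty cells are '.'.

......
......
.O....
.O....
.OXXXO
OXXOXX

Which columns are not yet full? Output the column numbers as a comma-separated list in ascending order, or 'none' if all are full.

col 0: top cell = '.' → open
col 1: top cell = '.' → open
col 2: top cell = '.' → open
col 3: top cell = '.' → open
col 4: top cell = '.' → open
col 5: top cell = '.' → open

Answer: 0,1,2,3,4,5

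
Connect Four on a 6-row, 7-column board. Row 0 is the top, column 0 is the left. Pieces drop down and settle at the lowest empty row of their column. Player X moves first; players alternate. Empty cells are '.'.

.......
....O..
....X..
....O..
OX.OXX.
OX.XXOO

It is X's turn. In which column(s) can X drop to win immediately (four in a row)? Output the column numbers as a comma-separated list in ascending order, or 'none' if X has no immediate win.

col 0: drop X → no win
col 1: drop X → no win
col 2: drop X → WIN!
col 3: drop X → no win
col 4: drop X → no win
col 5: drop X → no win
col 6: drop X → no win

Answer: 2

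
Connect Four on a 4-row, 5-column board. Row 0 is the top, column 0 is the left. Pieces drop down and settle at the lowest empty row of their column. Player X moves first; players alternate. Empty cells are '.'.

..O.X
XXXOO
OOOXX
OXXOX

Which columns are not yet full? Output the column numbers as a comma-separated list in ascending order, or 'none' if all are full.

col 0: top cell = '.' → open
col 1: top cell = '.' → open
col 2: top cell = 'O' → FULL
col 3: top cell = '.' → open
col 4: top cell = 'X' → FULL

Answer: 0,1,3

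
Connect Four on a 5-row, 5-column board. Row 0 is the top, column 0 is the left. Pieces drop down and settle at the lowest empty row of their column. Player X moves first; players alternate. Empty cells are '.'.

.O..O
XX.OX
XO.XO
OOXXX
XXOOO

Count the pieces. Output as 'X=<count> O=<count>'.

X=10 O=10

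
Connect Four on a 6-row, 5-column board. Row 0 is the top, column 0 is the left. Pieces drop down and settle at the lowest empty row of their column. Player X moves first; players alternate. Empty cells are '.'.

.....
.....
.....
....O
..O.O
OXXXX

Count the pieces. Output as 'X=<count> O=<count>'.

X=4 O=4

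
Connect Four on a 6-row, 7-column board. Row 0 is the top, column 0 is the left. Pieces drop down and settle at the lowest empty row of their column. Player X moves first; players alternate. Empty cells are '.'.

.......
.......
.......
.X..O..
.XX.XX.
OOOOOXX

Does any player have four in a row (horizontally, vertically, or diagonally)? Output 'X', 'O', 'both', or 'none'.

O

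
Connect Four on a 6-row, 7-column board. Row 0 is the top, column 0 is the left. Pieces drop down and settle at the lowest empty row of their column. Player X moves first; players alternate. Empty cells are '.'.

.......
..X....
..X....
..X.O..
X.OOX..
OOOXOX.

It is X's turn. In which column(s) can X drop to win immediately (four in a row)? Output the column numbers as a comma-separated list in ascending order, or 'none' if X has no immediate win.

col 0: drop X → no win
col 1: drop X → no win
col 2: drop X → WIN!
col 3: drop X → WIN!
col 4: drop X → no win
col 5: drop X → no win
col 6: drop X → no win

Answer: 2,3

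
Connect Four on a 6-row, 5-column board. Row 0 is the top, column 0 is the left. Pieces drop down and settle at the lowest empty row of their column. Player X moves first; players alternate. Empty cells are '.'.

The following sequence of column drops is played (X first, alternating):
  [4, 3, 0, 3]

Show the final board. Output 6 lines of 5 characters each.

Answer: .....
.....
.....
.....
...O.
X..OX

Derivation:
Move 1: X drops in col 4, lands at row 5
Move 2: O drops in col 3, lands at row 5
Move 3: X drops in col 0, lands at row 5
Move 4: O drops in col 3, lands at row 4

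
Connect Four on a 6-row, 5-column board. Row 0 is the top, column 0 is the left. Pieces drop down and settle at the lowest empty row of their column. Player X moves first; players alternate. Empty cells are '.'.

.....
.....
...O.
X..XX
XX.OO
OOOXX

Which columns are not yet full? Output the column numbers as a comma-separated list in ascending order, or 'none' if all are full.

Answer: 0,1,2,3,4

Derivation:
col 0: top cell = '.' → open
col 1: top cell = '.' → open
col 2: top cell = '.' → open
col 3: top cell = '.' → open
col 4: top cell = '.' → open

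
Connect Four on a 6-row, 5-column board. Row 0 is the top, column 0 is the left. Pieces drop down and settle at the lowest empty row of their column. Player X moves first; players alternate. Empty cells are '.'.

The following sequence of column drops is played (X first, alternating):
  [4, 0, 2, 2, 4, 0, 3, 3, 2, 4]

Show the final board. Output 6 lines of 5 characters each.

Move 1: X drops in col 4, lands at row 5
Move 2: O drops in col 0, lands at row 5
Move 3: X drops in col 2, lands at row 5
Move 4: O drops in col 2, lands at row 4
Move 5: X drops in col 4, lands at row 4
Move 6: O drops in col 0, lands at row 4
Move 7: X drops in col 3, lands at row 5
Move 8: O drops in col 3, lands at row 4
Move 9: X drops in col 2, lands at row 3
Move 10: O drops in col 4, lands at row 3

Answer: .....
.....
.....
..X.O
O.OOX
O.XXX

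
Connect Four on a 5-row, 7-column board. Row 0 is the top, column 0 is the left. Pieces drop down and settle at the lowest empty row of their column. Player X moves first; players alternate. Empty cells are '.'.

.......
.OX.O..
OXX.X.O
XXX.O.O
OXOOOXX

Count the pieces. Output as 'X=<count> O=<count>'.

X=10 O=10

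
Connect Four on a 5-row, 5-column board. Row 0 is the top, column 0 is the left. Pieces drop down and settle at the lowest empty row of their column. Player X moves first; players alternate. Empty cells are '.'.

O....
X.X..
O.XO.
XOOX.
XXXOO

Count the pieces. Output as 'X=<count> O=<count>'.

X=8 O=7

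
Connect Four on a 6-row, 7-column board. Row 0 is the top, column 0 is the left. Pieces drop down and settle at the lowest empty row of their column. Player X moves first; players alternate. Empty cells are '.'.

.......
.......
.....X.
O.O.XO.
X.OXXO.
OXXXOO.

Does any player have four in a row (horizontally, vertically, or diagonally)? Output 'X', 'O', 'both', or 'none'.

X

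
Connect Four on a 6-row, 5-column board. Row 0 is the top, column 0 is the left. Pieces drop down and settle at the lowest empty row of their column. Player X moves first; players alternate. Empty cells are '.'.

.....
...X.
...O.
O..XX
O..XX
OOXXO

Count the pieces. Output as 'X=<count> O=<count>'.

X=7 O=6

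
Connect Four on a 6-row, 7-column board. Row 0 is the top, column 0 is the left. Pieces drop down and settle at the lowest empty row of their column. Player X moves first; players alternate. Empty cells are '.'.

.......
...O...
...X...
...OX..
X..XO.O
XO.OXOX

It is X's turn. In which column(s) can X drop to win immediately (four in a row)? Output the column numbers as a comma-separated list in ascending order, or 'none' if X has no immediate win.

col 0: drop X → no win
col 1: drop X → no win
col 2: drop X → no win
col 3: drop X → no win
col 4: drop X → no win
col 5: drop X → WIN!
col 6: drop X → no win

Answer: 5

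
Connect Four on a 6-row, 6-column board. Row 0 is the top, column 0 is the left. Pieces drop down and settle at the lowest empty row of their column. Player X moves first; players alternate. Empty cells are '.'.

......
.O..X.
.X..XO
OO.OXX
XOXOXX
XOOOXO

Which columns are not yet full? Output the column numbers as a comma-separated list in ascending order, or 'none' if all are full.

col 0: top cell = '.' → open
col 1: top cell = '.' → open
col 2: top cell = '.' → open
col 3: top cell = '.' → open
col 4: top cell = '.' → open
col 5: top cell = '.' → open

Answer: 0,1,2,3,4,5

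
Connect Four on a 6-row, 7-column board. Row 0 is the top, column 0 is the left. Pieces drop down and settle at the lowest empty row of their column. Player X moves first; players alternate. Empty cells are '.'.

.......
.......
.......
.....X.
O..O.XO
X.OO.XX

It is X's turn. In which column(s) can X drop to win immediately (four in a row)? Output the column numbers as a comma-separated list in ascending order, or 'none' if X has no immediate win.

col 0: drop X → no win
col 1: drop X → no win
col 2: drop X → no win
col 3: drop X → no win
col 4: drop X → no win
col 5: drop X → WIN!
col 6: drop X → no win

Answer: 5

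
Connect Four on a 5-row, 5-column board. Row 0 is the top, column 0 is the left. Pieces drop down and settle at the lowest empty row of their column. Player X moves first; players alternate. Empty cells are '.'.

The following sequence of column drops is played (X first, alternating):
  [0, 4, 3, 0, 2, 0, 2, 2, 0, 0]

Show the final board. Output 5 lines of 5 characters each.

Move 1: X drops in col 0, lands at row 4
Move 2: O drops in col 4, lands at row 4
Move 3: X drops in col 3, lands at row 4
Move 4: O drops in col 0, lands at row 3
Move 5: X drops in col 2, lands at row 4
Move 6: O drops in col 0, lands at row 2
Move 7: X drops in col 2, lands at row 3
Move 8: O drops in col 2, lands at row 2
Move 9: X drops in col 0, lands at row 1
Move 10: O drops in col 0, lands at row 0

Answer: O....
X....
O.O..
O.X..
X.XXO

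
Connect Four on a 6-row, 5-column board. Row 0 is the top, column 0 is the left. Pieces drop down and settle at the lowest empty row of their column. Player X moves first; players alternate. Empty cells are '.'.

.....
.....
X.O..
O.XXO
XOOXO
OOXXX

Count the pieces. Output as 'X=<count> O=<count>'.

X=8 O=8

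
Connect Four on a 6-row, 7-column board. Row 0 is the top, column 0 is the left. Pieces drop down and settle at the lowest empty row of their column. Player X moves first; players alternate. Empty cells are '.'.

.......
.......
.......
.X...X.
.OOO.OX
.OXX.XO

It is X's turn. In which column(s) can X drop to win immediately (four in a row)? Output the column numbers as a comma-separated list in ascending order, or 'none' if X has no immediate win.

col 0: drop X → no win
col 1: drop X → no win
col 2: drop X → no win
col 3: drop X → no win
col 4: drop X → WIN!
col 5: drop X → no win
col 6: drop X → no win

Answer: 4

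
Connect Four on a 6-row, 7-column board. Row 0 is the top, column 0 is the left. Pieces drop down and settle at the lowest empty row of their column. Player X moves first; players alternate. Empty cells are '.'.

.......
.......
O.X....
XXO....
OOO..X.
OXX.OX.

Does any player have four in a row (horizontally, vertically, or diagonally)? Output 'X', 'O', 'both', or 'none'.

none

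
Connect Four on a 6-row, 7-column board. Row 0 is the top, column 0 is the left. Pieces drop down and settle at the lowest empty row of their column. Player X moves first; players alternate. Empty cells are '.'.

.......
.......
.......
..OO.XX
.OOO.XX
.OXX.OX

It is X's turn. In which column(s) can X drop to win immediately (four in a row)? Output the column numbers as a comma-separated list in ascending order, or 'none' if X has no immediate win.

Answer: 6

Derivation:
col 0: drop X → no win
col 1: drop X → no win
col 2: drop X → no win
col 3: drop X → no win
col 4: drop X → no win
col 5: drop X → no win
col 6: drop X → WIN!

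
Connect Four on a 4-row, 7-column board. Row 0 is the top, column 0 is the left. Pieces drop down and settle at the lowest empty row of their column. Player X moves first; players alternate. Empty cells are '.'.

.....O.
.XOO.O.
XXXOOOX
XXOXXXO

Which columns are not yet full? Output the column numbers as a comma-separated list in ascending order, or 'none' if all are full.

col 0: top cell = '.' → open
col 1: top cell = '.' → open
col 2: top cell = '.' → open
col 3: top cell = '.' → open
col 4: top cell = '.' → open
col 5: top cell = 'O' → FULL
col 6: top cell = '.' → open

Answer: 0,1,2,3,4,6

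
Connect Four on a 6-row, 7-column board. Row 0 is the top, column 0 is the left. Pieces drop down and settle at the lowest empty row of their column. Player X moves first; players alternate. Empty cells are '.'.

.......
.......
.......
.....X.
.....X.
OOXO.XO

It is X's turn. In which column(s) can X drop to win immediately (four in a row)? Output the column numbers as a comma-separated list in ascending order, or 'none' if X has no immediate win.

col 0: drop X → no win
col 1: drop X → no win
col 2: drop X → no win
col 3: drop X → no win
col 4: drop X → no win
col 5: drop X → WIN!
col 6: drop X → no win

Answer: 5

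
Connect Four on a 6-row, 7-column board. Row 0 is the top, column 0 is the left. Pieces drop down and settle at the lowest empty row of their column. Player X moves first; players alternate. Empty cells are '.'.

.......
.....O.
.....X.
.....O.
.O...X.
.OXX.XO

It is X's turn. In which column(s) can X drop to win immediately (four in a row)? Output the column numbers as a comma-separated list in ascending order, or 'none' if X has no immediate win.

col 0: drop X → no win
col 1: drop X → no win
col 2: drop X → no win
col 3: drop X → no win
col 4: drop X → WIN!
col 5: drop X → no win
col 6: drop X → no win

Answer: 4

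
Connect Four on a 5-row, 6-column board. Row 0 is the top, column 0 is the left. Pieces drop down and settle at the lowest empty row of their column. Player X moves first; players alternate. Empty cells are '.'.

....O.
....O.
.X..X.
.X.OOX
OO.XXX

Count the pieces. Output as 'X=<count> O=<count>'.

X=7 O=6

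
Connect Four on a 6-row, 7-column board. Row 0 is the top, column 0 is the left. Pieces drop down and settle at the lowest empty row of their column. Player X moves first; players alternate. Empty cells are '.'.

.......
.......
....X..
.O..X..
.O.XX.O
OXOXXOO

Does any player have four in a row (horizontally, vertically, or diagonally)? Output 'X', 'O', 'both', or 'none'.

X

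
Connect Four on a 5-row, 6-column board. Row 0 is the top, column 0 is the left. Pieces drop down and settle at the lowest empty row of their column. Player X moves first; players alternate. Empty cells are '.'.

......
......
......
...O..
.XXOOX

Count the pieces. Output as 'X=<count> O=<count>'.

X=3 O=3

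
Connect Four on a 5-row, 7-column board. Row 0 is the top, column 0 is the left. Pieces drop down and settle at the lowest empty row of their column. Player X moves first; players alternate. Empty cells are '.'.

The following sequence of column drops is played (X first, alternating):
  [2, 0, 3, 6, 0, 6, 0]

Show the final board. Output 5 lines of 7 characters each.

Answer: .......
.......
X......
X.....O
O.XX..O

Derivation:
Move 1: X drops in col 2, lands at row 4
Move 2: O drops in col 0, lands at row 4
Move 3: X drops in col 3, lands at row 4
Move 4: O drops in col 6, lands at row 4
Move 5: X drops in col 0, lands at row 3
Move 6: O drops in col 6, lands at row 3
Move 7: X drops in col 0, lands at row 2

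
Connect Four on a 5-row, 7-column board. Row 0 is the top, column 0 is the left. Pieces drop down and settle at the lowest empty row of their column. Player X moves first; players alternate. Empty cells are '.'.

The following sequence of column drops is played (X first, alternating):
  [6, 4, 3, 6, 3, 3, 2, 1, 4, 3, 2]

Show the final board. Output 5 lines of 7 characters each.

Answer: .......
...O...
...O...
..XXX.O
.OXXO.X

Derivation:
Move 1: X drops in col 6, lands at row 4
Move 2: O drops in col 4, lands at row 4
Move 3: X drops in col 3, lands at row 4
Move 4: O drops in col 6, lands at row 3
Move 5: X drops in col 3, lands at row 3
Move 6: O drops in col 3, lands at row 2
Move 7: X drops in col 2, lands at row 4
Move 8: O drops in col 1, lands at row 4
Move 9: X drops in col 4, lands at row 3
Move 10: O drops in col 3, lands at row 1
Move 11: X drops in col 2, lands at row 3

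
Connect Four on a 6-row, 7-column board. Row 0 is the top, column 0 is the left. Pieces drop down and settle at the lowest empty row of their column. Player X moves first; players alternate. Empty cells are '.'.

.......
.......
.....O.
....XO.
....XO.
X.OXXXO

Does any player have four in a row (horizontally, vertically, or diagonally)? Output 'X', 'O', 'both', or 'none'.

none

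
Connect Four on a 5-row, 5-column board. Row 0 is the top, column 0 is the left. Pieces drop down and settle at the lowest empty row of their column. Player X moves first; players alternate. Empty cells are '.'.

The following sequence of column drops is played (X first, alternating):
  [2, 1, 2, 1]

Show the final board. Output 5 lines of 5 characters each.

Answer: .....
.....
.....
.OX..
.OX..

Derivation:
Move 1: X drops in col 2, lands at row 4
Move 2: O drops in col 1, lands at row 4
Move 3: X drops in col 2, lands at row 3
Move 4: O drops in col 1, lands at row 3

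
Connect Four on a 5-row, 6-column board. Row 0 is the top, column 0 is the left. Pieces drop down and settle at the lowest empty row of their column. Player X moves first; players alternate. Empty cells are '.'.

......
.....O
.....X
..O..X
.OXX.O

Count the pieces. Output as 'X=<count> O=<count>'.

X=4 O=4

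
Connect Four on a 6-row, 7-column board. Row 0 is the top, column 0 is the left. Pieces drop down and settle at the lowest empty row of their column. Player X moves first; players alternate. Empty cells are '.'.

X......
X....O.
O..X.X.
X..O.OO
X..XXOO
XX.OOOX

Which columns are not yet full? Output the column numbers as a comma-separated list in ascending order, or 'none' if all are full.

Answer: 1,2,3,4,5,6

Derivation:
col 0: top cell = 'X' → FULL
col 1: top cell = '.' → open
col 2: top cell = '.' → open
col 3: top cell = '.' → open
col 4: top cell = '.' → open
col 5: top cell = '.' → open
col 6: top cell = '.' → open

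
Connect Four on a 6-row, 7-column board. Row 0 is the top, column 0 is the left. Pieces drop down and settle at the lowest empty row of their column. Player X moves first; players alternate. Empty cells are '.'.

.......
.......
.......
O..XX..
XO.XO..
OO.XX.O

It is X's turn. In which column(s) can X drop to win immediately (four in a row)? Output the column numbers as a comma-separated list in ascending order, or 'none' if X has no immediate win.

Answer: 3

Derivation:
col 0: drop X → no win
col 1: drop X → no win
col 2: drop X → no win
col 3: drop X → WIN!
col 4: drop X → no win
col 5: drop X → no win
col 6: drop X → no win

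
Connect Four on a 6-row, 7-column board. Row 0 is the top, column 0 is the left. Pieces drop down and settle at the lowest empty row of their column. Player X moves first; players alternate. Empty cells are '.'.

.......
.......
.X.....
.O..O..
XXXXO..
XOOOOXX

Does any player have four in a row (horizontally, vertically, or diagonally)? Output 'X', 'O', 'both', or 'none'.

both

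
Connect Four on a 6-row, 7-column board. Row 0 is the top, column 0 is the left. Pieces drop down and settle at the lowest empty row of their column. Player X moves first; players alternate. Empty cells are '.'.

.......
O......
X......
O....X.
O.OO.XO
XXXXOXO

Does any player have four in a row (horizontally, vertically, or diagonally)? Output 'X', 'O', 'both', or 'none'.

X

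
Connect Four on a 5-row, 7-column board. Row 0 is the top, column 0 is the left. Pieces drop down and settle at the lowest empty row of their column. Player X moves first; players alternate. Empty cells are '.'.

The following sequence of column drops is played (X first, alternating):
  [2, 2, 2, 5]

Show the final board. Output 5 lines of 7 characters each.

Answer: .......
.......
..X....
..O....
..X..O.

Derivation:
Move 1: X drops in col 2, lands at row 4
Move 2: O drops in col 2, lands at row 3
Move 3: X drops in col 2, lands at row 2
Move 4: O drops in col 5, lands at row 4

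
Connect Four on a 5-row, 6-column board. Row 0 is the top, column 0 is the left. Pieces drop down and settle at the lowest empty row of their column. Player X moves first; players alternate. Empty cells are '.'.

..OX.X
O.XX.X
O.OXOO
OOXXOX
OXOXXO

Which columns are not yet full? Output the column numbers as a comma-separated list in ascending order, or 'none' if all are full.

col 0: top cell = '.' → open
col 1: top cell = '.' → open
col 2: top cell = 'O' → FULL
col 3: top cell = 'X' → FULL
col 4: top cell = '.' → open
col 5: top cell = 'X' → FULL

Answer: 0,1,4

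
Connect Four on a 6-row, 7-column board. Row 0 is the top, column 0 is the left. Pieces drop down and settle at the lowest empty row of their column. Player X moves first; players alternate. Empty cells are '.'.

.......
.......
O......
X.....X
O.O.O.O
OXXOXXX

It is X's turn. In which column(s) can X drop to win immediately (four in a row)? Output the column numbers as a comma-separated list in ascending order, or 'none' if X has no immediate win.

col 0: drop X → no win
col 1: drop X → no win
col 2: drop X → no win
col 3: drop X → no win
col 4: drop X → no win
col 5: drop X → no win
col 6: drop X → no win

Answer: none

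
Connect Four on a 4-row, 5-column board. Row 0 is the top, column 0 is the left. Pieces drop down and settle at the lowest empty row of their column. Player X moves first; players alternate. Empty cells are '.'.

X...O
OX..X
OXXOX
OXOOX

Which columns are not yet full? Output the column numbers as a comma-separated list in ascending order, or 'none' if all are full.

Answer: 1,2,3

Derivation:
col 0: top cell = 'X' → FULL
col 1: top cell = '.' → open
col 2: top cell = '.' → open
col 3: top cell = '.' → open
col 4: top cell = 'O' → FULL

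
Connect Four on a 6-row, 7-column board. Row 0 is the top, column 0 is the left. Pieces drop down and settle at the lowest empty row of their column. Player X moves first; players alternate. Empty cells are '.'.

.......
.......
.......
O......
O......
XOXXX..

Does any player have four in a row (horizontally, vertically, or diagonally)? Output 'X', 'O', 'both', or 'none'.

none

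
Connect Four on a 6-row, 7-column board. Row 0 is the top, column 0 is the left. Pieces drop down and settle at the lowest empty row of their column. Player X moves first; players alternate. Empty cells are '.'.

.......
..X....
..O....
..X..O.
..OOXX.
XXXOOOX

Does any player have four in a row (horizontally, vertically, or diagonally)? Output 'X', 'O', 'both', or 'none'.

none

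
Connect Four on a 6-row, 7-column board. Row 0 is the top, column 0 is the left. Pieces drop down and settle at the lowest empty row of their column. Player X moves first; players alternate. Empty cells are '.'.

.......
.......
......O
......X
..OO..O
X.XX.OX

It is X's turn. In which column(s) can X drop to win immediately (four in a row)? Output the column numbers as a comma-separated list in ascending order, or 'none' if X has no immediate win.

col 0: drop X → no win
col 1: drop X → WIN!
col 2: drop X → no win
col 3: drop X → no win
col 4: drop X → no win
col 5: drop X → no win
col 6: drop X → no win

Answer: 1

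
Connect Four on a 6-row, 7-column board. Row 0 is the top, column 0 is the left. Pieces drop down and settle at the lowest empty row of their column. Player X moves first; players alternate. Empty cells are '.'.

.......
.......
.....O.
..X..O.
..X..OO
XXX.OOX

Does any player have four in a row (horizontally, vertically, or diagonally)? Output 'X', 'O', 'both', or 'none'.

O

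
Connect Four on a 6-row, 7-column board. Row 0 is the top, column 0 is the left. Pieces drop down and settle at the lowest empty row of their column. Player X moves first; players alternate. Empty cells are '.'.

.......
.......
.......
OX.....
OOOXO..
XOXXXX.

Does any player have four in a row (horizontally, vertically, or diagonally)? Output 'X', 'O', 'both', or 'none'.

X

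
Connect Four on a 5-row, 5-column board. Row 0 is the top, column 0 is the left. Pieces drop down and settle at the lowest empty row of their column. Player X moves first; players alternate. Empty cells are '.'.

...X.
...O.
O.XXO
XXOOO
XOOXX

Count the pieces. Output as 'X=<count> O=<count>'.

X=8 O=8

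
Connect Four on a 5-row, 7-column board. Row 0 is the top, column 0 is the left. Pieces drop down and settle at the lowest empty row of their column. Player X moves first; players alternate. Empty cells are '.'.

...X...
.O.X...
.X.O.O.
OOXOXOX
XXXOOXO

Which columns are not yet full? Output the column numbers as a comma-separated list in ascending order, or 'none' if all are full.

col 0: top cell = '.' → open
col 1: top cell = '.' → open
col 2: top cell = '.' → open
col 3: top cell = 'X' → FULL
col 4: top cell = '.' → open
col 5: top cell = '.' → open
col 6: top cell = '.' → open

Answer: 0,1,2,4,5,6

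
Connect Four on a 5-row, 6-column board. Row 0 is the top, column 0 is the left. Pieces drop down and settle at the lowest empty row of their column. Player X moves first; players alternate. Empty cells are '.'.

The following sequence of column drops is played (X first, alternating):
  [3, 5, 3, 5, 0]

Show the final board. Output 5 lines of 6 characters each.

Move 1: X drops in col 3, lands at row 4
Move 2: O drops in col 5, lands at row 4
Move 3: X drops in col 3, lands at row 3
Move 4: O drops in col 5, lands at row 3
Move 5: X drops in col 0, lands at row 4

Answer: ......
......
......
...X.O
X..X.O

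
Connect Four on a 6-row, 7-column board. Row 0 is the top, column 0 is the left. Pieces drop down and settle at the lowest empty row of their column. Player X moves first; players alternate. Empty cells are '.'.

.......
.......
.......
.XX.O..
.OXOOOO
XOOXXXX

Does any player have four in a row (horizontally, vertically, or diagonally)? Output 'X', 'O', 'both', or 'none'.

both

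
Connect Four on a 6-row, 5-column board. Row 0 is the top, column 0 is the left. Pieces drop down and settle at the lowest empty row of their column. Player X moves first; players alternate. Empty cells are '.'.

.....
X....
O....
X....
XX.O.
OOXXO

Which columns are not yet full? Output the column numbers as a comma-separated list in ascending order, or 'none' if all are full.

col 0: top cell = '.' → open
col 1: top cell = '.' → open
col 2: top cell = '.' → open
col 3: top cell = '.' → open
col 4: top cell = '.' → open

Answer: 0,1,2,3,4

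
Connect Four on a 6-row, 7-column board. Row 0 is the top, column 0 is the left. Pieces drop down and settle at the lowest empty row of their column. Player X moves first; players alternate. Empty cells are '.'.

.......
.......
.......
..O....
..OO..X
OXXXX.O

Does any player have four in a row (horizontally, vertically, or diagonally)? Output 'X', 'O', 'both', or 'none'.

X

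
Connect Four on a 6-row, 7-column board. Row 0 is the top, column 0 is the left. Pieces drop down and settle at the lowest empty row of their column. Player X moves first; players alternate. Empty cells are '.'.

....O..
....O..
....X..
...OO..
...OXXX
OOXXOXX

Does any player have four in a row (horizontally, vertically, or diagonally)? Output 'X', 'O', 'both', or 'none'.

none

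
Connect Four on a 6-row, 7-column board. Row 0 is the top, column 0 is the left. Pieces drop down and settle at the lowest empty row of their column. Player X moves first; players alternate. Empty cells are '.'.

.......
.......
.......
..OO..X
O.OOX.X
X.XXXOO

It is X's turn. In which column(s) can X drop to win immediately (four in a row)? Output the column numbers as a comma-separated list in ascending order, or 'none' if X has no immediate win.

col 0: drop X → no win
col 1: drop X → WIN!
col 2: drop X → no win
col 3: drop X → no win
col 4: drop X → no win
col 5: drop X → no win
col 6: drop X → no win

Answer: 1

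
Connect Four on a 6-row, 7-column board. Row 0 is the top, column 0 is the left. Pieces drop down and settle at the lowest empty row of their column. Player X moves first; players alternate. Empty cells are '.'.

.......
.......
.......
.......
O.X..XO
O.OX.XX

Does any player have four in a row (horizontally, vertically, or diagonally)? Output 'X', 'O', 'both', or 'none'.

none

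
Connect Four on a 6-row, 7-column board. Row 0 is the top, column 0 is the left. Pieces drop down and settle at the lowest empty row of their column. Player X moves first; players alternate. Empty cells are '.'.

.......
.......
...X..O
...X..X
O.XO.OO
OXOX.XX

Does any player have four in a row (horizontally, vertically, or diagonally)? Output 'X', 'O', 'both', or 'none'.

none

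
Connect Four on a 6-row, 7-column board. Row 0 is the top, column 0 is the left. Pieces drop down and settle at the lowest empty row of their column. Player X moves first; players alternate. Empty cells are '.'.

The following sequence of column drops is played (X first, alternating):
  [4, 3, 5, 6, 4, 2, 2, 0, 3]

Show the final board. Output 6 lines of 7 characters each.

Answer: .......
.......
.......
.......
..XXX..
O.OOXXO

Derivation:
Move 1: X drops in col 4, lands at row 5
Move 2: O drops in col 3, lands at row 5
Move 3: X drops in col 5, lands at row 5
Move 4: O drops in col 6, lands at row 5
Move 5: X drops in col 4, lands at row 4
Move 6: O drops in col 2, lands at row 5
Move 7: X drops in col 2, lands at row 4
Move 8: O drops in col 0, lands at row 5
Move 9: X drops in col 3, lands at row 4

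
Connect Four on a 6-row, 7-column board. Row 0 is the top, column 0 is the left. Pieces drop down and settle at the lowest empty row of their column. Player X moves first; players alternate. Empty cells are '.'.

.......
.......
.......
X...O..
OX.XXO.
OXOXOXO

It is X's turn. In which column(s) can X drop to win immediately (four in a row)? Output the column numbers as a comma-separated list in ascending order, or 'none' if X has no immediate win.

Answer: 2

Derivation:
col 0: drop X → no win
col 1: drop X → no win
col 2: drop X → WIN!
col 3: drop X → no win
col 4: drop X → no win
col 5: drop X → no win
col 6: drop X → no win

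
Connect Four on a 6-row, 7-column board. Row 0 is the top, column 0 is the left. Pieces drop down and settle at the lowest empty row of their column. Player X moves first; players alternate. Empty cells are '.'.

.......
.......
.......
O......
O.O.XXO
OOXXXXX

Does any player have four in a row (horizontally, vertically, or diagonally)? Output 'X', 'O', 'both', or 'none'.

X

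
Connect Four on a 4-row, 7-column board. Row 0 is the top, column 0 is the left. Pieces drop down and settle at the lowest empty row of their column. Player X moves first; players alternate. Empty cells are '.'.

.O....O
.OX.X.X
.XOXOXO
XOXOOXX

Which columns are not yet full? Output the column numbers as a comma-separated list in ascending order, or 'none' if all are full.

col 0: top cell = '.' → open
col 1: top cell = 'O' → FULL
col 2: top cell = '.' → open
col 3: top cell = '.' → open
col 4: top cell = '.' → open
col 5: top cell = '.' → open
col 6: top cell = 'O' → FULL

Answer: 0,2,3,4,5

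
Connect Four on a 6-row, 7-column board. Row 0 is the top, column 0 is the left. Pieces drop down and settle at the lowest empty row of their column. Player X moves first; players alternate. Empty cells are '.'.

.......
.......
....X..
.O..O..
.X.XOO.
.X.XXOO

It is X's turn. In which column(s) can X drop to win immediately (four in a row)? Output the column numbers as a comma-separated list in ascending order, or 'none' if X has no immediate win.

Answer: 2

Derivation:
col 0: drop X → no win
col 1: drop X → no win
col 2: drop X → WIN!
col 3: drop X → no win
col 4: drop X → no win
col 5: drop X → no win
col 6: drop X → no win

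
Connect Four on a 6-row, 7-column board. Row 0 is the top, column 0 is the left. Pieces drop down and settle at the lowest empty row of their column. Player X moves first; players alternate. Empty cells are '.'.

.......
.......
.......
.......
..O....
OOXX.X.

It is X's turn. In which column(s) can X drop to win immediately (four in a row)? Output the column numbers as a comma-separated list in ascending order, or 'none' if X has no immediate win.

col 0: drop X → no win
col 1: drop X → no win
col 2: drop X → no win
col 3: drop X → no win
col 4: drop X → WIN!
col 5: drop X → no win
col 6: drop X → no win

Answer: 4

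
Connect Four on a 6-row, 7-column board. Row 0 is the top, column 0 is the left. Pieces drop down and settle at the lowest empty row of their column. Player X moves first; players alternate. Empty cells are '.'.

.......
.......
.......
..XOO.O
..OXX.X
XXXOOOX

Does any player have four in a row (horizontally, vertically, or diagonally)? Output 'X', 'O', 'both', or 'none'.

none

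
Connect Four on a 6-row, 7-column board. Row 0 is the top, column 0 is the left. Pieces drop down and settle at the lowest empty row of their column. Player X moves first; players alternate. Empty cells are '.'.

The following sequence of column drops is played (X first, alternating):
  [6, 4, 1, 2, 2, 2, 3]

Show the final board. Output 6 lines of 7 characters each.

Answer: .......
.......
.......
..O....
..X....
.XOXO.X

Derivation:
Move 1: X drops in col 6, lands at row 5
Move 2: O drops in col 4, lands at row 5
Move 3: X drops in col 1, lands at row 5
Move 4: O drops in col 2, lands at row 5
Move 5: X drops in col 2, lands at row 4
Move 6: O drops in col 2, lands at row 3
Move 7: X drops in col 3, lands at row 5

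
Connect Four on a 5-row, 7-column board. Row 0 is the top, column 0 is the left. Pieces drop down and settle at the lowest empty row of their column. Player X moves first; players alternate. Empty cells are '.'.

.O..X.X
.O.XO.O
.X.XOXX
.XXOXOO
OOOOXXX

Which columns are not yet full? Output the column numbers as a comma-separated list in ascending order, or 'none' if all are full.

Answer: 0,2,3,5

Derivation:
col 0: top cell = '.' → open
col 1: top cell = 'O' → FULL
col 2: top cell = '.' → open
col 3: top cell = '.' → open
col 4: top cell = 'X' → FULL
col 5: top cell = '.' → open
col 6: top cell = 'X' → FULL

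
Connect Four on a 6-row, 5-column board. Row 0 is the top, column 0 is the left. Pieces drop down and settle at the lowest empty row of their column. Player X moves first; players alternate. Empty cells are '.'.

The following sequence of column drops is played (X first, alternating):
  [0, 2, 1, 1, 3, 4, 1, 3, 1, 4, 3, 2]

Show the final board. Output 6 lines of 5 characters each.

Move 1: X drops in col 0, lands at row 5
Move 2: O drops in col 2, lands at row 5
Move 3: X drops in col 1, lands at row 5
Move 4: O drops in col 1, lands at row 4
Move 5: X drops in col 3, lands at row 5
Move 6: O drops in col 4, lands at row 5
Move 7: X drops in col 1, lands at row 3
Move 8: O drops in col 3, lands at row 4
Move 9: X drops in col 1, lands at row 2
Move 10: O drops in col 4, lands at row 4
Move 11: X drops in col 3, lands at row 3
Move 12: O drops in col 2, lands at row 4

Answer: .....
.....
.X...
.X.X.
.OOOO
XXOXO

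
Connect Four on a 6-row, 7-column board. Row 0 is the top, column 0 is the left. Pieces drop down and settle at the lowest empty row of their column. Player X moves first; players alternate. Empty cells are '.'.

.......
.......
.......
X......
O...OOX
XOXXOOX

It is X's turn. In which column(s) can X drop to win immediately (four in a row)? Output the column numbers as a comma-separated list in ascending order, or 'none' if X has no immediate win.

col 0: drop X → no win
col 1: drop X → no win
col 2: drop X → no win
col 3: drop X → no win
col 4: drop X → no win
col 5: drop X → no win
col 6: drop X → no win

Answer: none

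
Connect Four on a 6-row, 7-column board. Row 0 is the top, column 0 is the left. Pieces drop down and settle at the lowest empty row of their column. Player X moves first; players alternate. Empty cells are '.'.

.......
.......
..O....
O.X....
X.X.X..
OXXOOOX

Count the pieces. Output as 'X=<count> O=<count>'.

X=7 O=6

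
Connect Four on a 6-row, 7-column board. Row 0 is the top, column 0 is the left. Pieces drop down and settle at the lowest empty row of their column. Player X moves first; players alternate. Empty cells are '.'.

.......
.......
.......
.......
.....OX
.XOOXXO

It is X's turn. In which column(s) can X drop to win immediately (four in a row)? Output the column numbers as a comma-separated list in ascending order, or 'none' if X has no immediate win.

Answer: none

Derivation:
col 0: drop X → no win
col 1: drop X → no win
col 2: drop X → no win
col 3: drop X → no win
col 4: drop X → no win
col 5: drop X → no win
col 6: drop X → no win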